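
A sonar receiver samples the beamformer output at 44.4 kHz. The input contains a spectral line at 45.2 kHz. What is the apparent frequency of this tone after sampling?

0.8 kHz

45.2 kHz mod fs = 0.8 kHz.
0.8 kHz ≤ fs/2 = 22.2 kHz, appears at 0.8 kHz.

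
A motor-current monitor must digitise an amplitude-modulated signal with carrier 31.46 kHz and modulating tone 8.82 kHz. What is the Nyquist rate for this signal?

80.56 kHz

AM sidebands sit at fc ± fm = 22.64 kHz and 40.28 kHz.
Highest-frequency component: 40.28 kHz.
Nyquist rate = 2 × 40.28 kHz = 80.56 kHz.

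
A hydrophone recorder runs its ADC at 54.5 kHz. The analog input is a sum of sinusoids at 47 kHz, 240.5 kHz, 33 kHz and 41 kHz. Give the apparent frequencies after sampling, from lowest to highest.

fs/2 = 27.25 kHz.
47 kHz > fs/2 = 27.25 kHz, folds to fs − 47 kHz = 7.5 kHz.
240.5 kHz mod fs = 22.5 kHz.
22.5 kHz ≤ fs/2 = 27.25 kHz, appears at 22.5 kHz.
33 kHz > fs/2 = 27.25 kHz, folds to fs − 33 kHz = 21.5 kHz.
41 kHz > fs/2 = 27.25 kHz, folds to fs − 41 kHz = 13.5 kHz.
Distinct values: {7.5 kHz, 13.5 kHz, 21.5 kHz, 22.5 kHz}.

7.5 kHz, 13.5 kHz, 21.5 kHz, 22.5 kHz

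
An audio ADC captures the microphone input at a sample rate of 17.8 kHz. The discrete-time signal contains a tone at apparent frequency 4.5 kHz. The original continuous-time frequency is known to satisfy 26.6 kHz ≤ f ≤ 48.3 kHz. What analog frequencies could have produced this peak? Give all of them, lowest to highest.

31.1 kHz, 40.1 kHz

Frequencies that alias to 4.5 kHz are k·fs ± 4.5 kHz for integer k ≥ 0.
k=0: 4.5 kHz.
k=1: 13.3 kHz, 22.3 kHz.
k=2: 31.1 kHz, 40.1 kHz.
k=3: 48.9 kHz, 57.9 kHz.
Within [26.6 kHz, 48.3 kHz]: 31.1 kHz, 40.1 kHz.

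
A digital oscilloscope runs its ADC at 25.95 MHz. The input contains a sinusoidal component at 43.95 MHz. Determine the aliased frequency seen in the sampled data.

7.95 MHz

43.95 MHz mod fs = 18 MHz.
18 MHz > fs/2 = 12.975 MHz, folds to fs − 18 MHz = 7.95 MHz.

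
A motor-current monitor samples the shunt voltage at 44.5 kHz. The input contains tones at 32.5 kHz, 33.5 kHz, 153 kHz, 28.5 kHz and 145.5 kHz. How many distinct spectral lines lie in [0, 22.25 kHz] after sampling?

4

fs/2 = 22.25 kHz.
32.5 kHz > fs/2 = 22.25 kHz, folds to fs − 32.5 kHz = 12 kHz.
33.5 kHz > fs/2 = 22.25 kHz, folds to fs − 33.5 kHz = 11 kHz.
153 kHz mod fs = 19.5 kHz.
19.5 kHz ≤ fs/2 = 22.25 kHz, appears at 19.5 kHz.
28.5 kHz > fs/2 = 22.25 kHz, folds to fs − 28.5 kHz = 16 kHz.
145.5 kHz mod fs = 12 kHz.
12 kHz ≤ fs/2 = 22.25 kHz, appears at 12 kHz.
Distinct values: {11 kHz, 12 kHz, 16 kHz, 19.5 kHz} → 4.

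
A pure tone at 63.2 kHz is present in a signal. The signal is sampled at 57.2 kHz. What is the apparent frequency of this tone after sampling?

6 kHz

63.2 kHz mod fs = 6 kHz.
6 kHz ≤ fs/2 = 28.6 kHz, appears at 6 kHz.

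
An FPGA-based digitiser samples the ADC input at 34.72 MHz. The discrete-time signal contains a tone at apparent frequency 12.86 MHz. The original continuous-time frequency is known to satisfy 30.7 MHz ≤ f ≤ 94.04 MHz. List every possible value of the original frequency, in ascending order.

47.58 MHz, 56.58 MHz, 82.3 MHz, 91.3 MHz

Frequencies that alias to 12.86 MHz are k·fs ± 12.86 MHz for integer k ≥ 0.
k=0: 12.86 MHz.
k=1: 21.86 MHz, 47.58 MHz.
k=2: 56.58 MHz, 82.3 MHz.
k=3: 91.3 MHz, 117.02 MHz.
k=4: 126.02 MHz, 151.74 MHz.
Within [30.7 MHz, 94.04 MHz]: 47.58 MHz, 56.58 MHz, 82.3 MHz, 91.3 MHz.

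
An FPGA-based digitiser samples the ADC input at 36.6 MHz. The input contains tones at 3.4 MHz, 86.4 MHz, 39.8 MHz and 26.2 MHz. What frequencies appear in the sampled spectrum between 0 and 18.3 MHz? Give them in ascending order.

3.2 MHz, 3.4 MHz, 10.4 MHz, 13.2 MHz

fs/2 = 18.3 MHz.
3.4 MHz ≤ fs/2 = 18.3 MHz, passes unchanged.
86.4 MHz mod fs = 13.2 MHz.
13.2 MHz ≤ fs/2 = 18.3 MHz, appears at 13.2 MHz.
39.8 MHz mod fs = 3.2 MHz.
3.2 MHz ≤ fs/2 = 18.3 MHz, appears at 3.2 MHz.
26.2 MHz > fs/2 = 18.3 MHz, folds to fs − 26.2 MHz = 10.4 MHz.
Distinct values: {3.2 MHz, 3.4 MHz, 10.4 MHz, 13.2 MHz}.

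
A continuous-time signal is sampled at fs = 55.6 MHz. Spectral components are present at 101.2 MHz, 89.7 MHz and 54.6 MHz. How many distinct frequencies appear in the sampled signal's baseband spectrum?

3

fs/2 = 27.8 MHz.
101.2 MHz mod fs = 45.6 MHz.
45.6 MHz > fs/2 = 27.8 MHz, folds to fs − 45.6 MHz = 10 MHz.
89.7 MHz mod fs = 34.1 MHz.
34.1 MHz > fs/2 = 27.8 MHz, folds to fs − 34.1 MHz = 21.5 MHz.
54.6 MHz > fs/2 = 27.8 MHz, folds to fs − 54.6 MHz = 1 MHz.
Distinct values: {1 MHz, 10 MHz, 21.5 MHz} → 3.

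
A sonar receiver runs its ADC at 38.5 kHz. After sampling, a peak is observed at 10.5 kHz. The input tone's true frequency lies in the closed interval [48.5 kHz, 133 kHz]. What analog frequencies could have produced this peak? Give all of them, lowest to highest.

49 kHz, 66.5 kHz, 87.5 kHz, 105 kHz, 126 kHz

Frequencies that alias to 10.5 kHz are k·fs ± 10.5 kHz for integer k ≥ 0.
k=0: 10.5 kHz.
k=1: 28 kHz, 49 kHz.
k=2: 66.5 kHz, 87.5 kHz.
k=3: 105 kHz, 126 kHz.
k=4: 143.5 kHz, 164.5 kHz.
Within [48.5 kHz, 133 kHz]: 49 kHz, 66.5 kHz, 87.5 kHz, 105 kHz, 126 kHz.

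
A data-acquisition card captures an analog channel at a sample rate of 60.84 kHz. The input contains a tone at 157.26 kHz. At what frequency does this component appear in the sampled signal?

25.26 kHz

157.26 kHz mod fs = 35.58 kHz.
35.58 kHz > fs/2 = 30.42 kHz, folds to fs − 35.58 kHz = 25.26 kHz.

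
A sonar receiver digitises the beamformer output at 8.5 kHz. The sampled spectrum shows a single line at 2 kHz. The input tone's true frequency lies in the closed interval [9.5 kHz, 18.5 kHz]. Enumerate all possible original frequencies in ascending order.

10.5 kHz, 15 kHz

Frequencies that alias to 2 kHz are k·fs ± 2 kHz for integer k ≥ 0.
k=0: 2 kHz.
k=1: 6.5 kHz, 10.5 kHz.
k=2: 15 kHz, 19 kHz.
k=3: 23.5 kHz, 27.5 kHz.
Within [9.5 kHz, 18.5 kHz]: 10.5 kHz, 15 kHz.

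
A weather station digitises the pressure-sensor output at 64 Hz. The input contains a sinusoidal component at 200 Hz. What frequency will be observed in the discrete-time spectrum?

8 Hz

200 Hz mod fs = 8 Hz.
8 Hz ≤ fs/2 = 32 Hz, appears at 8 Hz.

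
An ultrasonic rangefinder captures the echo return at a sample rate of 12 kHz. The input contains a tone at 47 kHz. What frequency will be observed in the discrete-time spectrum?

1 kHz

47 kHz mod fs = 11 kHz.
11 kHz > fs/2 = 6 kHz, folds to fs − 11 kHz = 1 kHz.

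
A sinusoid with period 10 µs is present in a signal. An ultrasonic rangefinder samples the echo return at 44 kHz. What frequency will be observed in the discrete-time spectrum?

T = 10 µs → f = 1/T = 100 kHz.
100 kHz mod fs = 12 kHz.
12 kHz ≤ fs/2 = 22 kHz, appears at 12 kHz.

12 kHz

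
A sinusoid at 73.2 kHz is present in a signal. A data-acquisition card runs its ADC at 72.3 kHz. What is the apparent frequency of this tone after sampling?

73.2 kHz mod fs = 0.9 kHz.
0.9 kHz ≤ fs/2 = 36.15 kHz, appears at 0.9 kHz.

0.9 kHz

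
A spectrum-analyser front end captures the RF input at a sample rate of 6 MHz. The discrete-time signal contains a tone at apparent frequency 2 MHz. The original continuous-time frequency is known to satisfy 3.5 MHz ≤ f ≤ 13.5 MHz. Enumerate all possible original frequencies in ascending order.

4 MHz, 8 MHz, 10 MHz

Frequencies that alias to 2 MHz are k·fs ± 2 MHz for integer k ≥ 0.
k=0: 2 MHz.
k=1: 4 MHz, 8 MHz.
k=2: 10 MHz, 14 MHz.
k=3: 16 MHz, 20 MHz.
Within [3.5 MHz, 13.5 MHz]: 4 MHz, 8 MHz, 10 MHz.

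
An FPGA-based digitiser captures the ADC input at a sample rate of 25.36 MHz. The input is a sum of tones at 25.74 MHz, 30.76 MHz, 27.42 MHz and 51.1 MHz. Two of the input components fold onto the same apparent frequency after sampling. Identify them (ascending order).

25.74 MHz, 51.1 MHz

fs/2 = 12.68 MHz.
25.74 MHz mod fs = 0.38 MHz.
0.38 MHz ≤ fs/2 = 12.68 MHz, appears at 0.38 MHz.
30.76 MHz mod fs = 5.4 MHz.
5.4 MHz ≤ fs/2 = 12.68 MHz, appears at 5.4 MHz.
27.42 MHz mod fs = 2.06 MHz.
2.06 MHz ≤ fs/2 = 12.68 MHz, appears at 2.06 MHz.
51.1 MHz mod fs = 0.38 MHz.
0.38 MHz ≤ fs/2 = 12.68 MHz, appears at 0.38 MHz.
25.74 MHz and 51.1 MHz both map to 0.38 MHz.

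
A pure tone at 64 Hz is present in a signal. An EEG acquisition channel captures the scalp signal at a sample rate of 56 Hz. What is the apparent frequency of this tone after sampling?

8 Hz

64 Hz mod fs = 8 Hz.
8 Hz ≤ fs/2 = 28 Hz, appears at 8 Hz.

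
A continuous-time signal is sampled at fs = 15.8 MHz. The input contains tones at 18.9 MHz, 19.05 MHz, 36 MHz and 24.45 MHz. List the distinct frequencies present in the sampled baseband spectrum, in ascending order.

fs/2 = 7.9 MHz.
18.9 MHz mod fs = 3.1 MHz.
3.1 MHz ≤ fs/2 = 7.9 MHz, appears at 3.1 MHz.
19.05 MHz mod fs = 3.25 MHz.
3.25 MHz ≤ fs/2 = 7.9 MHz, appears at 3.25 MHz.
36 MHz mod fs = 4.4 MHz.
4.4 MHz ≤ fs/2 = 7.9 MHz, appears at 4.4 MHz.
24.45 MHz mod fs = 8.65 MHz.
8.65 MHz > fs/2 = 7.9 MHz, folds to fs − 8.65 MHz = 7.15 MHz.
Distinct values: {3.1 MHz, 3.25 MHz, 4.4 MHz, 7.15 MHz}.

3.1 MHz, 3.25 MHz, 4.4 MHz, 7.15 MHz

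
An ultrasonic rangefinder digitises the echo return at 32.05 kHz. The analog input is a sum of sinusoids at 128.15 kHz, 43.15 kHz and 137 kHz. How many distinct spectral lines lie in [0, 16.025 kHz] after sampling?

3

fs/2 = 16.025 kHz.
128.15 kHz mod fs = 32 kHz.
32 kHz > fs/2 = 16.025 kHz, folds to fs − 32 kHz = 0.05 kHz.
43.15 kHz mod fs = 11.1 kHz.
11.1 kHz ≤ fs/2 = 16.025 kHz, appears at 11.1 kHz.
137 kHz mod fs = 8.8 kHz.
8.8 kHz ≤ fs/2 = 16.025 kHz, appears at 8.8 kHz.
Distinct values: {0.05 kHz, 8.8 kHz, 11.1 kHz} → 3.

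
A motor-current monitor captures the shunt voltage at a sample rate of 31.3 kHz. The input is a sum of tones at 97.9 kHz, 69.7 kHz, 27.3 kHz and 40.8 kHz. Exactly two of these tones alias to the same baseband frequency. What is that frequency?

fs/2 = 15.65 kHz.
97.9 kHz mod fs = 4 kHz.
4 kHz ≤ fs/2 = 15.65 kHz, appears at 4 kHz.
69.7 kHz mod fs = 7.1 kHz.
7.1 kHz ≤ fs/2 = 15.65 kHz, appears at 7.1 kHz.
27.3 kHz > fs/2 = 15.65 kHz, folds to fs − 27.3 kHz = 4 kHz.
40.8 kHz mod fs = 9.5 kHz.
9.5 kHz ≤ fs/2 = 15.65 kHz, appears at 9.5 kHz.
27.3 kHz and 97.9 kHz both map to 4 kHz.

4 kHz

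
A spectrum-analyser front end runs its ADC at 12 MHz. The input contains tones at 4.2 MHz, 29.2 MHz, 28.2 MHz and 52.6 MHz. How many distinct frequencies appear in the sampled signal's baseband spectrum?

fs/2 = 6 MHz.
4.2 MHz ≤ fs/2 = 6 MHz, passes unchanged.
29.2 MHz mod fs = 5.2 MHz.
5.2 MHz ≤ fs/2 = 6 MHz, appears at 5.2 MHz.
28.2 MHz mod fs = 4.2 MHz.
4.2 MHz ≤ fs/2 = 6 MHz, appears at 4.2 MHz.
52.6 MHz mod fs = 4.6 MHz.
4.6 MHz ≤ fs/2 = 6 MHz, appears at 4.6 MHz.
Distinct values: {4.2 MHz, 4.6 MHz, 5.2 MHz} → 3.

3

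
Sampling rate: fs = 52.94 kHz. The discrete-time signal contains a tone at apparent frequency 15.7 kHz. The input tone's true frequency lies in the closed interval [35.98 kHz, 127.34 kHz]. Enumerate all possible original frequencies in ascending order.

37.24 kHz, 68.64 kHz, 90.18 kHz, 121.58 kHz

Frequencies that alias to 15.7 kHz are k·fs ± 15.7 kHz for integer k ≥ 0.
k=0: 15.7 kHz.
k=1: 37.24 kHz, 68.64 kHz.
k=2: 90.18 kHz, 121.58 kHz.
k=3: 143.12 kHz, 174.52 kHz.
Within [35.98 kHz, 127.34 kHz]: 37.24 kHz, 68.64 kHz, 90.18 kHz, 121.58 kHz.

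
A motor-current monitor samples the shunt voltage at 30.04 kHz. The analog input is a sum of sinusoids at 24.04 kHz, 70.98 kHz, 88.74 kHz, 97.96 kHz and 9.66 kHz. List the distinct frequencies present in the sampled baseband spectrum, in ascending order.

fs/2 = 15.02 kHz.
24.04 kHz > fs/2 = 15.02 kHz, folds to fs − 24.04 kHz = 6 kHz.
70.98 kHz mod fs = 10.9 kHz.
10.9 kHz ≤ fs/2 = 15.02 kHz, appears at 10.9 kHz.
88.74 kHz mod fs = 28.66 kHz.
28.66 kHz > fs/2 = 15.02 kHz, folds to fs − 28.66 kHz = 1.38 kHz.
97.96 kHz mod fs = 7.84 kHz.
7.84 kHz ≤ fs/2 = 15.02 kHz, appears at 7.84 kHz.
9.66 kHz ≤ fs/2 = 15.02 kHz, passes unchanged.
Distinct values: {1.38 kHz, 6 kHz, 7.84 kHz, 9.66 kHz, 10.9 kHz}.

1.38 kHz, 6 kHz, 7.84 kHz, 9.66 kHz, 10.9 kHz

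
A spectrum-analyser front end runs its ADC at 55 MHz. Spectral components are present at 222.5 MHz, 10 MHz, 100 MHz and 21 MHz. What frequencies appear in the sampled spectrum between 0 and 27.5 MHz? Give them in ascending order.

2.5 MHz, 10 MHz, 21 MHz

fs/2 = 27.5 MHz.
222.5 MHz mod fs = 2.5 MHz.
2.5 MHz ≤ fs/2 = 27.5 MHz, appears at 2.5 MHz.
10 MHz ≤ fs/2 = 27.5 MHz, passes unchanged.
100 MHz mod fs = 45 MHz.
45 MHz > fs/2 = 27.5 MHz, folds to fs − 45 MHz = 10 MHz.
21 MHz ≤ fs/2 = 27.5 MHz, passes unchanged.
Distinct values: {2.5 MHz, 10 MHz, 21 MHz}.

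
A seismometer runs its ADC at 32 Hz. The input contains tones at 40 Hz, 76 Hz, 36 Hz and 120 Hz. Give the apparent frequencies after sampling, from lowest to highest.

4 Hz, 8 Hz, 12 Hz

fs/2 = 16 Hz.
40 Hz mod fs = 8 Hz.
8 Hz ≤ fs/2 = 16 Hz, appears at 8 Hz.
76 Hz mod fs = 12 Hz.
12 Hz ≤ fs/2 = 16 Hz, appears at 12 Hz.
36 Hz mod fs = 4 Hz.
4 Hz ≤ fs/2 = 16 Hz, appears at 4 Hz.
120 Hz mod fs = 24 Hz.
24 Hz > fs/2 = 16 Hz, folds to fs − 24 Hz = 8 Hz.
Distinct values: {4 Hz, 8 Hz, 12 Hz}.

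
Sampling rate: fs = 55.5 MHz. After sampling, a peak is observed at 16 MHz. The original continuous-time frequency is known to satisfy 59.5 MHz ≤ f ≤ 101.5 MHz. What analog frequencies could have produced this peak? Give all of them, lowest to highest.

71.5 MHz, 95 MHz

Frequencies that alias to 16 MHz are k·fs ± 16 MHz for integer k ≥ 0.
k=0: 16 MHz.
k=1: 39.5 MHz, 71.5 MHz.
k=2: 95 MHz, 127 MHz.
k=3: 150.5 MHz, 182.5 MHz.
Within [59.5 MHz, 101.5 MHz]: 71.5 MHz, 95 MHz.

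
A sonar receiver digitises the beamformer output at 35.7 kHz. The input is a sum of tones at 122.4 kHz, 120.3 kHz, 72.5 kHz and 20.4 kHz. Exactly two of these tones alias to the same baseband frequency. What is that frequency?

fs/2 = 17.85 kHz.
122.4 kHz mod fs = 15.3 kHz.
15.3 kHz ≤ fs/2 = 17.85 kHz, appears at 15.3 kHz.
120.3 kHz mod fs = 13.2 kHz.
13.2 kHz ≤ fs/2 = 17.85 kHz, appears at 13.2 kHz.
72.5 kHz mod fs = 1.1 kHz.
1.1 kHz ≤ fs/2 = 17.85 kHz, appears at 1.1 kHz.
20.4 kHz > fs/2 = 17.85 kHz, folds to fs − 20.4 kHz = 15.3 kHz.
20.4 kHz and 122.4 kHz both map to 15.3 kHz.

15.3 kHz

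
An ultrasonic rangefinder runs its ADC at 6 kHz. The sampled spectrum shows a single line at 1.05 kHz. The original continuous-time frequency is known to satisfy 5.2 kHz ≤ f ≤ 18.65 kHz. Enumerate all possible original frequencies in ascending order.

7.05 kHz, 10.95 kHz, 13.05 kHz, 16.95 kHz

Frequencies that alias to 1.05 kHz are k·fs ± 1.05 kHz for integer k ≥ 0.
k=0: 1.05 kHz.
k=1: 4.95 kHz, 7.05 kHz.
k=2: 10.95 kHz, 13.05 kHz.
k=3: 16.95 kHz, 19.05 kHz.
k=4: 22.95 kHz, 25.05 kHz.
Within [5.2 kHz, 18.65 kHz]: 7.05 kHz, 10.95 kHz, 13.05 kHz, 16.95 kHz.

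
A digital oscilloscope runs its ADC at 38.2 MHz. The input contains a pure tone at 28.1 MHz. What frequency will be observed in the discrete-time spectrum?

28.1 MHz > fs/2 = 19.1 MHz, folds to fs − 28.1 MHz = 10.1 MHz.

10.1 MHz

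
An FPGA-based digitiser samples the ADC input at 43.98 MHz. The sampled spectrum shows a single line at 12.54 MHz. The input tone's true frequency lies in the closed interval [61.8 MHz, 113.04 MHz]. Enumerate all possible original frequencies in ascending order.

Frequencies that alias to 12.54 MHz are k·fs ± 12.54 MHz for integer k ≥ 0.
k=0: 12.54 MHz.
k=1: 31.44 MHz, 56.52 MHz.
k=2: 75.42 MHz, 100.5 MHz.
k=3: 119.4 MHz, 144.48 MHz.
Within [61.8 MHz, 113.04 MHz]: 75.42 MHz, 100.5 MHz.

75.42 MHz, 100.5 MHz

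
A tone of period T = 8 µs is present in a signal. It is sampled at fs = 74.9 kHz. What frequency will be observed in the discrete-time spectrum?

24.8 kHz

T = 8 µs → f = 1/T = 125 kHz.
125 kHz mod fs = 50.1 kHz.
50.1 kHz > fs/2 = 37.45 kHz, folds to fs − 50.1 kHz = 24.8 kHz.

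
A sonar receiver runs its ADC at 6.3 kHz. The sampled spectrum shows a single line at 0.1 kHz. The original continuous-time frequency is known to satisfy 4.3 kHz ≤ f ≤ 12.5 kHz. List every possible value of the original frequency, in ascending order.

Frequencies that alias to 0.1 kHz are k·fs ± 0.1 kHz for integer k ≥ 0.
k=0: 0.1 kHz.
k=1: 6.2 kHz, 6.4 kHz.
k=2: 12.5 kHz, 12.7 kHz.
k=3: 18.8 kHz, 19 kHz.
Within [4.3 kHz, 12.5 kHz]: 6.2 kHz, 6.4 kHz, 12.5 kHz.

6.2 kHz, 6.4 kHz, 12.5 kHz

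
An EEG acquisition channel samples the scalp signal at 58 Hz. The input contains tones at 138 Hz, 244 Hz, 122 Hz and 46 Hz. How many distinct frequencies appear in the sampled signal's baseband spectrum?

fs/2 = 29 Hz.
138 Hz mod fs = 22 Hz.
22 Hz ≤ fs/2 = 29 Hz, appears at 22 Hz.
244 Hz mod fs = 12 Hz.
12 Hz ≤ fs/2 = 29 Hz, appears at 12 Hz.
122 Hz mod fs = 6 Hz.
6 Hz ≤ fs/2 = 29 Hz, appears at 6 Hz.
46 Hz > fs/2 = 29 Hz, folds to fs − 46 Hz = 12 Hz.
Distinct values: {6 Hz, 12 Hz, 22 Hz} → 3.

3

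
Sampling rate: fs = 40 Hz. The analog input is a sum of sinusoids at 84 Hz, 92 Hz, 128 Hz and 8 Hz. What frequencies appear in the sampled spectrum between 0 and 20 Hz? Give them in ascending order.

4 Hz, 8 Hz, 12 Hz

fs/2 = 20 Hz.
84 Hz mod fs = 4 Hz.
4 Hz ≤ fs/2 = 20 Hz, appears at 4 Hz.
92 Hz mod fs = 12 Hz.
12 Hz ≤ fs/2 = 20 Hz, appears at 12 Hz.
128 Hz mod fs = 8 Hz.
8 Hz ≤ fs/2 = 20 Hz, appears at 8 Hz.
8 Hz ≤ fs/2 = 20 Hz, passes unchanged.
Distinct values: {4 Hz, 8 Hz, 12 Hz}.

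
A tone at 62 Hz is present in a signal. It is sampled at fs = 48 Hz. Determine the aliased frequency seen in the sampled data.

62 Hz mod fs = 14 Hz.
14 Hz ≤ fs/2 = 24 Hz, appears at 14 Hz.

14 Hz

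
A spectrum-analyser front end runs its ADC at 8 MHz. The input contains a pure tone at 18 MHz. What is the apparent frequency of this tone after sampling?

2 MHz

18 MHz mod fs = 2 MHz.
2 MHz ≤ fs/2 = 4 MHz, appears at 2 MHz.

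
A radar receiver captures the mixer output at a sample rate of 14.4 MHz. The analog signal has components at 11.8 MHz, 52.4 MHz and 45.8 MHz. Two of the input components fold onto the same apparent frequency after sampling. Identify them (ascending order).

11.8 MHz, 45.8 MHz

fs/2 = 7.2 MHz.
11.8 MHz > fs/2 = 7.2 MHz, folds to fs − 11.8 MHz = 2.6 MHz.
52.4 MHz mod fs = 9.2 MHz.
9.2 MHz > fs/2 = 7.2 MHz, folds to fs − 9.2 MHz = 5.2 MHz.
45.8 MHz mod fs = 2.6 MHz.
2.6 MHz ≤ fs/2 = 7.2 MHz, appears at 2.6 MHz.
11.8 MHz and 45.8 MHz both map to 2.6 MHz.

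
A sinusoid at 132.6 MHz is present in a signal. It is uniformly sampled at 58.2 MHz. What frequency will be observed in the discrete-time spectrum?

132.6 MHz mod fs = 16.2 MHz.
16.2 MHz ≤ fs/2 = 29.1 MHz, appears at 16.2 MHz.

16.2 MHz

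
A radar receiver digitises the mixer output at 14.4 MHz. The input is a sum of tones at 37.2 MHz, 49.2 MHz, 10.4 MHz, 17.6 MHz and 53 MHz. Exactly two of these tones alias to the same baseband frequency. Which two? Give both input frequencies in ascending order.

37.2 MHz, 49.2 MHz

fs/2 = 7.2 MHz.
37.2 MHz mod fs = 8.4 MHz.
8.4 MHz > fs/2 = 7.2 MHz, folds to fs − 8.4 MHz = 6 MHz.
49.2 MHz mod fs = 6 MHz.
6 MHz ≤ fs/2 = 7.2 MHz, appears at 6 MHz.
10.4 MHz > fs/2 = 7.2 MHz, folds to fs − 10.4 MHz = 4 MHz.
17.6 MHz mod fs = 3.2 MHz.
3.2 MHz ≤ fs/2 = 7.2 MHz, appears at 3.2 MHz.
53 MHz mod fs = 9.8 MHz.
9.8 MHz > fs/2 = 7.2 MHz, folds to fs − 9.8 MHz = 4.6 MHz.
37.2 MHz and 49.2 MHz both map to 6 MHz.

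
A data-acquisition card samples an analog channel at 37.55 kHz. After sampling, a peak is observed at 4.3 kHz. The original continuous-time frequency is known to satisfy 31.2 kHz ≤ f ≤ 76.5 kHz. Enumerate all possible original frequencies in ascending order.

33.25 kHz, 41.85 kHz, 70.8 kHz

Frequencies that alias to 4.3 kHz are k·fs ± 4.3 kHz for integer k ≥ 0.
k=0: 4.3 kHz.
k=1: 33.25 kHz, 41.85 kHz.
k=2: 70.8 kHz, 79.4 kHz.
k=3: 108.35 kHz, 116.95 kHz.
Within [31.2 kHz, 76.5 kHz]: 33.25 kHz, 41.85 kHz, 70.8 kHz.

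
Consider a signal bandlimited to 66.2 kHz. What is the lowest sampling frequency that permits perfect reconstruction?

Nyquist rate = 2 × 66.2 kHz = 132.4 kHz.

132.4 kHz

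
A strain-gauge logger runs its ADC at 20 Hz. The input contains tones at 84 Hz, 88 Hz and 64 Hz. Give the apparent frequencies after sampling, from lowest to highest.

4 Hz, 8 Hz

fs/2 = 10 Hz.
84 Hz mod fs = 4 Hz.
4 Hz ≤ fs/2 = 10 Hz, appears at 4 Hz.
88 Hz mod fs = 8 Hz.
8 Hz ≤ fs/2 = 10 Hz, appears at 8 Hz.
64 Hz mod fs = 4 Hz.
4 Hz ≤ fs/2 = 10 Hz, appears at 4 Hz.
Distinct values: {4 Hz, 8 Hz}.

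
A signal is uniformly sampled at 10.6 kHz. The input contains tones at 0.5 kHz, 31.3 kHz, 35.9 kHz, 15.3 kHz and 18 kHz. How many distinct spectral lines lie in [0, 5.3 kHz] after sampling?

4

fs/2 = 5.3 kHz.
0.5 kHz ≤ fs/2 = 5.3 kHz, passes unchanged.
31.3 kHz mod fs = 10.1 kHz.
10.1 kHz > fs/2 = 5.3 kHz, folds to fs − 10.1 kHz = 0.5 kHz.
35.9 kHz mod fs = 4.1 kHz.
4.1 kHz ≤ fs/2 = 5.3 kHz, appears at 4.1 kHz.
15.3 kHz mod fs = 4.7 kHz.
4.7 kHz ≤ fs/2 = 5.3 kHz, appears at 4.7 kHz.
18 kHz mod fs = 7.4 kHz.
7.4 kHz > fs/2 = 5.3 kHz, folds to fs − 7.4 kHz = 3.2 kHz.
Distinct values: {0.5 kHz, 3.2 kHz, 4.1 kHz, 4.7 kHz} → 4.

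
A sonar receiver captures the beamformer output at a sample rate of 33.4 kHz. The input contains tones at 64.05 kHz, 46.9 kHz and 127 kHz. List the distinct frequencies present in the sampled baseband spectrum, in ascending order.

2.75 kHz, 6.6 kHz, 13.5 kHz

fs/2 = 16.7 kHz.
64.05 kHz mod fs = 30.65 kHz.
30.65 kHz > fs/2 = 16.7 kHz, folds to fs − 30.65 kHz = 2.75 kHz.
46.9 kHz mod fs = 13.5 kHz.
13.5 kHz ≤ fs/2 = 16.7 kHz, appears at 13.5 kHz.
127 kHz mod fs = 26.8 kHz.
26.8 kHz > fs/2 = 16.7 kHz, folds to fs − 26.8 kHz = 6.6 kHz.
Distinct values: {2.75 kHz, 6.6 kHz, 13.5 kHz}.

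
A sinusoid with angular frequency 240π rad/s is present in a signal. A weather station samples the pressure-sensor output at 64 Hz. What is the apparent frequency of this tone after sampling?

ω = 240π rad/s → f = ω/(2π) = 120 Hz.
120 Hz mod fs = 56 Hz.
56 Hz > fs/2 = 32 Hz, folds to fs − 56 Hz = 8 Hz.

8 Hz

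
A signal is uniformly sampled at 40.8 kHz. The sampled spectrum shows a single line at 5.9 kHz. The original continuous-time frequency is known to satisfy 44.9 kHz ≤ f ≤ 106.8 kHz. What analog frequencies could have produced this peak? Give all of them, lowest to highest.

Frequencies that alias to 5.9 kHz are k·fs ± 5.9 kHz for integer k ≥ 0.
k=0: 5.9 kHz.
k=1: 34.9 kHz, 46.7 kHz.
k=2: 75.7 kHz, 87.5 kHz.
k=3: 116.5 kHz, 128.3 kHz.
Within [44.9 kHz, 106.8 kHz]: 46.7 kHz, 75.7 kHz, 87.5 kHz.

46.7 kHz, 75.7 kHz, 87.5 kHz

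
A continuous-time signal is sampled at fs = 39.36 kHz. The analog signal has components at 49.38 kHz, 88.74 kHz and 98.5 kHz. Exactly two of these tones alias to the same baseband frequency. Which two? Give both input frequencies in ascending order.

fs/2 = 19.68 kHz.
49.38 kHz mod fs = 10.02 kHz.
10.02 kHz ≤ fs/2 = 19.68 kHz, appears at 10.02 kHz.
88.74 kHz mod fs = 10.02 kHz.
10.02 kHz ≤ fs/2 = 19.68 kHz, appears at 10.02 kHz.
98.5 kHz mod fs = 19.78 kHz.
19.78 kHz > fs/2 = 19.68 kHz, folds to fs − 19.78 kHz = 19.58 kHz.
49.38 kHz and 88.74 kHz both map to 10.02 kHz.

49.38 kHz, 88.74 kHz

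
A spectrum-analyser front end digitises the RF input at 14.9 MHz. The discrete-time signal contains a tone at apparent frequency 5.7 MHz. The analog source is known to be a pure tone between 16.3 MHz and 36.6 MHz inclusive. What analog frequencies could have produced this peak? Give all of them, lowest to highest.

Frequencies that alias to 5.7 MHz are k·fs ± 5.7 MHz for integer k ≥ 0.
k=0: 5.7 MHz.
k=1: 9.2 MHz, 20.6 MHz.
k=2: 24.1 MHz, 35.5 MHz.
k=3: 39 MHz, 50.4 MHz.
Within [16.3 MHz, 36.6 MHz]: 20.6 MHz, 24.1 MHz, 35.5 MHz.

20.6 MHz, 24.1 MHz, 35.5 MHz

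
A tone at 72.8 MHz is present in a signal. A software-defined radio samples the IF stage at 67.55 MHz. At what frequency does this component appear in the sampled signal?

72.8 MHz mod fs = 5.25 MHz.
5.25 MHz ≤ fs/2 = 33.775 MHz, appears at 5.25 MHz.

5.25 MHz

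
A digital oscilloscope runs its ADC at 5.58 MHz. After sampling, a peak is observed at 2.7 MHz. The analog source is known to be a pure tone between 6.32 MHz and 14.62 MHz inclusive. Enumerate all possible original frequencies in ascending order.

8.28 MHz, 8.46 MHz, 13.86 MHz, 14.04 MHz

Frequencies that alias to 2.7 MHz are k·fs ± 2.7 MHz for integer k ≥ 0.
k=0: 2.7 MHz.
k=1: 2.88 MHz, 8.28 MHz.
k=2: 8.46 MHz, 13.86 MHz.
k=3: 14.04 MHz, 19.44 MHz.
k=4: 19.62 MHz, 25.02 MHz.
Within [6.32 MHz, 14.62 MHz]: 8.28 MHz, 8.46 MHz, 13.86 MHz, 14.04 MHz.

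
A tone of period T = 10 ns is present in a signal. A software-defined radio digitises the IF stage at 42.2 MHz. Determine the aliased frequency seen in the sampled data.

T = 10 ns → f = 1/T = 100 MHz.
100 MHz mod fs = 15.6 MHz.
15.6 MHz ≤ fs/2 = 21.1 MHz, appears at 15.6 MHz.

15.6 MHz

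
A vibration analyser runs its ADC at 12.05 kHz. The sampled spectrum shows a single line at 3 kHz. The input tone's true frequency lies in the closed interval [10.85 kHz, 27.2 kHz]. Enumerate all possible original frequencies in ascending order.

15.05 kHz, 21.1 kHz, 27.1 kHz

Frequencies that alias to 3 kHz are k·fs ± 3 kHz for integer k ≥ 0.
k=0: 3 kHz.
k=1: 9.05 kHz, 15.05 kHz.
k=2: 21.1 kHz, 27.1 kHz.
k=3: 33.15 kHz, 39.15 kHz.
Within [10.85 kHz, 27.2 kHz]: 15.05 kHz, 21.1 kHz, 27.1 kHz.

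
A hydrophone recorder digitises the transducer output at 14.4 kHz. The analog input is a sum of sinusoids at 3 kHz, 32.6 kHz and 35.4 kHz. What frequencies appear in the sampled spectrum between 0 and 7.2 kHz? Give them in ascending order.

3 kHz, 3.8 kHz, 6.6 kHz

fs/2 = 7.2 kHz.
3 kHz ≤ fs/2 = 7.2 kHz, passes unchanged.
32.6 kHz mod fs = 3.8 kHz.
3.8 kHz ≤ fs/2 = 7.2 kHz, appears at 3.8 kHz.
35.4 kHz mod fs = 6.6 kHz.
6.6 kHz ≤ fs/2 = 7.2 kHz, appears at 6.6 kHz.
Distinct values: {3 kHz, 3.8 kHz, 6.6 kHz}.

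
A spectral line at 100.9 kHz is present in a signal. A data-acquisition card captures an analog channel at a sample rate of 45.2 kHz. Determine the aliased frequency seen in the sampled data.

10.5 kHz

100.9 kHz mod fs = 10.5 kHz.
10.5 kHz ≤ fs/2 = 22.6 kHz, appears at 10.5 kHz.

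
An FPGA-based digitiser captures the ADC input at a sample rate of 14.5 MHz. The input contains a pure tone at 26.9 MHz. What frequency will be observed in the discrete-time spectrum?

26.9 MHz mod fs = 12.4 MHz.
12.4 MHz > fs/2 = 7.25 MHz, folds to fs − 12.4 MHz = 2.1 MHz.

2.1 MHz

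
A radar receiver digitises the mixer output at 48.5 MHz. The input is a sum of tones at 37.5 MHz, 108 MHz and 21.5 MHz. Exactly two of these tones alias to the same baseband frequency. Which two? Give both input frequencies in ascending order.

fs/2 = 24.25 MHz.
37.5 MHz > fs/2 = 24.25 MHz, folds to fs − 37.5 MHz = 11 MHz.
108 MHz mod fs = 11 MHz.
11 MHz ≤ fs/2 = 24.25 MHz, appears at 11 MHz.
21.5 MHz ≤ fs/2 = 24.25 MHz, passes unchanged.
37.5 MHz and 108 MHz both map to 11 MHz.

37.5 MHz, 108 MHz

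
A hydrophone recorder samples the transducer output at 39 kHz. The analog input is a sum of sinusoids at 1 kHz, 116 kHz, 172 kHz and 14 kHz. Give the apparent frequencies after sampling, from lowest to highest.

fs/2 = 19.5 kHz.
1 kHz ≤ fs/2 = 19.5 kHz, passes unchanged.
116 kHz mod fs = 38 kHz.
38 kHz > fs/2 = 19.5 kHz, folds to fs − 38 kHz = 1 kHz.
172 kHz mod fs = 16 kHz.
16 kHz ≤ fs/2 = 19.5 kHz, appears at 16 kHz.
14 kHz ≤ fs/2 = 19.5 kHz, passes unchanged.
Distinct values: {1 kHz, 14 kHz, 16 kHz}.

1 kHz, 14 kHz, 16 kHz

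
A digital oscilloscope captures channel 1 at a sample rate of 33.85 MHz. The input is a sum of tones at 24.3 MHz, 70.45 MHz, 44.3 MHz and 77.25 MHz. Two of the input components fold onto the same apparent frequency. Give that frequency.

9.55 MHz

fs/2 = 16.925 MHz.
24.3 MHz > fs/2 = 16.925 MHz, folds to fs − 24.3 MHz = 9.55 MHz.
70.45 MHz mod fs = 2.75 MHz.
2.75 MHz ≤ fs/2 = 16.925 MHz, appears at 2.75 MHz.
44.3 MHz mod fs = 10.45 MHz.
10.45 MHz ≤ fs/2 = 16.925 MHz, appears at 10.45 MHz.
77.25 MHz mod fs = 9.55 MHz.
9.55 MHz ≤ fs/2 = 16.925 MHz, appears at 9.55 MHz.
24.3 MHz and 77.25 MHz both map to 9.55 MHz.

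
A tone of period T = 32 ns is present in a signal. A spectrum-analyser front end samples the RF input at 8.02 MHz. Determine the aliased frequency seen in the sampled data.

0.83 MHz

T = 32 ns → f = 1/T = 31.25 MHz.
31.25 MHz mod fs = 7.19 MHz.
7.19 MHz > fs/2 = 4.01 MHz, folds to fs − 7.19 MHz = 0.83 MHz.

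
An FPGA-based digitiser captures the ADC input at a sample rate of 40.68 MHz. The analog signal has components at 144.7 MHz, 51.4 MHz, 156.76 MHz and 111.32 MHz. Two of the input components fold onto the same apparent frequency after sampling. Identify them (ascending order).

fs/2 = 20.34 MHz.
144.7 MHz mod fs = 22.66 MHz.
22.66 MHz > fs/2 = 20.34 MHz, folds to fs − 22.66 MHz = 18.02 MHz.
51.4 MHz mod fs = 10.72 MHz.
10.72 MHz ≤ fs/2 = 20.34 MHz, appears at 10.72 MHz.
156.76 MHz mod fs = 34.72 MHz.
34.72 MHz > fs/2 = 20.34 MHz, folds to fs − 34.72 MHz = 5.96 MHz.
111.32 MHz mod fs = 29.96 MHz.
29.96 MHz > fs/2 = 20.34 MHz, folds to fs − 29.96 MHz = 10.72 MHz.
51.4 MHz and 111.32 MHz both map to 10.72 MHz.

51.4 MHz, 111.32 MHz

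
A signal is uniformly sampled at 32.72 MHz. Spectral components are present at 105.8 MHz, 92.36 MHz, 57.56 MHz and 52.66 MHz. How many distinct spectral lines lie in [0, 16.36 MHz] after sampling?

fs/2 = 16.36 MHz.
105.8 MHz mod fs = 7.64 MHz.
7.64 MHz ≤ fs/2 = 16.36 MHz, appears at 7.64 MHz.
92.36 MHz mod fs = 26.92 MHz.
26.92 MHz > fs/2 = 16.36 MHz, folds to fs − 26.92 MHz = 5.8 MHz.
57.56 MHz mod fs = 24.84 MHz.
24.84 MHz > fs/2 = 16.36 MHz, folds to fs − 24.84 MHz = 7.88 MHz.
52.66 MHz mod fs = 19.94 MHz.
19.94 MHz > fs/2 = 16.36 MHz, folds to fs − 19.94 MHz = 12.78 MHz.
Distinct values: {5.8 MHz, 7.64 MHz, 7.88 MHz, 12.78 MHz} → 4.

4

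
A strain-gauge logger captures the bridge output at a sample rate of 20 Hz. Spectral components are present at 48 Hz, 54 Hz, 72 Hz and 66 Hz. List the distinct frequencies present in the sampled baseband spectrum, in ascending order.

fs/2 = 10 Hz.
48 Hz mod fs = 8 Hz.
8 Hz ≤ fs/2 = 10 Hz, appears at 8 Hz.
54 Hz mod fs = 14 Hz.
14 Hz > fs/2 = 10 Hz, folds to fs − 14 Hz = 6 Hz.
72 Hz mod fs = 12 Hz.
12 Hz > fs/2 = 10 Hz, folds to fs − 12 Hz = 8 Hz.
66 Hz mod fs = 6 Hz.
6 Hz ≤ fs/2 = 10 Hz, appears at 6 Hz.
Distinct values: {6 Hz, 8 Hz}.

6 Hz, 8 Hz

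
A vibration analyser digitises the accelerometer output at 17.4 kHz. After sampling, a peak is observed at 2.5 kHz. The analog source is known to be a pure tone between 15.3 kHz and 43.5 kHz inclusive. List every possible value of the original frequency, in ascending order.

19.9 kHz, 32.3 kHz, 37.3 kHz

Frequencies that alias to 2.5 kHz are k·fs ± 2.5 kHz for integer k ≥ 0.
k=0: 2.5 kHz.
k=1: 14.9 kHz, 19.9 kHz.
k=2: 32.3 kHz, 37.3 kHz.
k=3: 49.7 kHz, 54.7 kHz.
Within [15.3 kHz, 43.5 kHz]: 19.9 kHz, 32.3 kHz, 37.3 kHz.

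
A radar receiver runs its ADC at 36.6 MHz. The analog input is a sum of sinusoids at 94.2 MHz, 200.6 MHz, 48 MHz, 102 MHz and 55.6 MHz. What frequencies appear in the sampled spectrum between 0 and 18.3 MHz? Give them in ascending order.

7.8 MHz, 11.4 MHz, 15.6 MHz, 17.6 MHz

fs/2 = 18.3 MHz.
94.2 MHz mod fs = 21 MHz.
21 MHz > fs/2 = 18.3 MHz, folds to fs − 21 MHz = 15.6 MHz.
200.6 MHz mod fs = 17.6 MHz.
17.6 MHz ≤ fs/2 = 18.3 MHz, appears at 17.6 MHz.
48 MHz mod fs = 11.4 MHz.
11.4 MHz ≤ fs/2 = 18.3 MHz, appears at 11.4 MHz.
102 MHz mod fs = 28.8 MHz.
28.8 MHz > fs/2 = 18.3 MHz, folds to fs − 28.8 MHz = 7.8 MHz.
55.6 MHz mod fs = 19 MHz.
19 MHz > fs/2 = 18.3 MHz, folds to fs − 19 MHz = 17.6 MHz.
Distinct values: {7.8 MHz, 11.4 MHz, 15.6 MHz, 17.6 MHz}.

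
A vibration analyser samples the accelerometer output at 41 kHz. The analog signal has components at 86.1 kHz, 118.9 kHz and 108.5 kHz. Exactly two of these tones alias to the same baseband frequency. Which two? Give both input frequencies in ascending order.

86.1 kHz, 118.9 kHz

fs/2 = 20.5 kHz.
86.1 kHz mod fs = 4.1 kHz.
4.1 kHz ≤ fs/2 = 20.5 kHz, appears at 4.1 kHz.
118.9 kHz mod fs = 36.9 kHz.
36.9 kHz > fs/2 = 20.5 kHz, folds to fs − 36.9 kHz = 4.1 kHz.
108.5 kHz mod fs = 26.5 kHz.
26.5 kHz > fs/2 = 20.5 kHz, folds to fs − 26.5 kHz = 14.5 kHz.
86.1 kHz and 118.9 kHz both map to 4.1 kHz.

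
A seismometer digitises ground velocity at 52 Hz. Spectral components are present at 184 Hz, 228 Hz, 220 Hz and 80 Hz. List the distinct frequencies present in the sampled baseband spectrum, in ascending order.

12 Hz, 20 Hz, 24 Hz

fs/2 = 26 Hz.
184 Hz mod fs = 28 Hz.
28 Hz > fs/2 = 26 Hz, folds to fs − 28 Hz = 24 Hz.
228 Hz mod fs = 20 Hz.
20 Hz ≤ fs/2 = 26 Hz, appears at 20 Hz.
220 Hz mod fs = 12 Hz.
12 Hz ≤ fs/2 = 26 Hz, appears at 12 Hz.
80 Hz mod fs = 28 Hz.
28 Hz > fs/2 = 26 Hz, folds to fs − 28 Hz = 24 Hz.
Distinct values: {12 Hz, 20 Hz, 24 Hz}.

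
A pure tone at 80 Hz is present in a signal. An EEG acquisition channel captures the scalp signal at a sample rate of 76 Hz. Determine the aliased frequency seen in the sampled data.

80 Hz mod fs = 4 Hz.
4 Hz ≤ fs/2 = 38 Hz, appears at 4 Hz.

4 Hz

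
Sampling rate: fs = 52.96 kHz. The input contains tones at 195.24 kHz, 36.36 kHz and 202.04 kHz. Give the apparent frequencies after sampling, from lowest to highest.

9.8 kHz, 16.6 kHz

fs/2 = 26.48 kHz.
195.24 kHz mod fs = 36.36 kHz.
36.36 kHz > fs/2 = 26.48 kHz, folds to fs − 36.36 kHz = 16.6 kHz.
36.36 kHz > fs/2 = 26.48 kHz, folds to fs − 36.36 kHz = 16.6 kHz.
202.04 kHz mod fs = 43.16 kHz.
43.16 kHz > fs/2 = 26.48 kHz, folds to fs − 43.16 kHz = 9.8 kHz.
Distinct values: {9.8 kHz, 16.6 kHz}.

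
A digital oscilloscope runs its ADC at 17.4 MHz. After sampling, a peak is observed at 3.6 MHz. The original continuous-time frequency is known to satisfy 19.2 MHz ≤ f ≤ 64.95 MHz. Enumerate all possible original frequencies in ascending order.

21 MHz, 31.2 MHz, 38.4 MHz, 48.6 MHz, 55.8 MHz

Frequencies that alias to 3.6 MHz are k·fs ± 3.6 MHz for integer k ≥ 0.
k=0: 3.6 MHz.
k=1: 13.8 MHz, 21 MHz.
k=2: 31.2 MHz, 38.4 MHz.
k=3: 48.6 MHz, 55.8 MHz.
k=4: 66 MHz, 73.2 MHz.
Within [19.2 MHz, 64.95 MHz]: 21 MHz, 31.2 MHz, 38.4 MHz, 48.6 MHz, 55.8 MHz.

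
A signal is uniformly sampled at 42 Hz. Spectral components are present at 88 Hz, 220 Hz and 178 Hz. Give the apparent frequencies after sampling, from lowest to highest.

4 Hz, 10 Hz

fs/2 = 21 Hz.
88 Hz mod fs = 4 Hz.
4 Hz ≤ fs/2 = 21 Hz, appears at 4 Hz.
220 Hz mod fs = 10 Hz.
10 Hz ≤ fs/2 = 21 Hz, appears at 10 Hz.
178 Hz mod fs = 10 Hz.
10 Hz ≤ fs/2 = 21 Hz, appears at 10 Hz.
Distinct values: {4 Hz, 10 Hz}.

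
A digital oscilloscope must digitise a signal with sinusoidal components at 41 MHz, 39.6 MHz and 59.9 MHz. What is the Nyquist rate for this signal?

Highest-frequency component: 59.9 MHz.
Nyquist rate = 2 × 59.9 MHz = 119.8 MHz.

119.8 MHz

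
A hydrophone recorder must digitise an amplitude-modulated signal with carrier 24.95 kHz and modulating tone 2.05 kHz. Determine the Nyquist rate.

54 kHz

AM sidebands sit at fc ± fm = 22.9 kHz and 27 kHz.
Highest-frequency component: 27 kHz.
Nyquist rate = 2 × 27 kHz = 54 kHz.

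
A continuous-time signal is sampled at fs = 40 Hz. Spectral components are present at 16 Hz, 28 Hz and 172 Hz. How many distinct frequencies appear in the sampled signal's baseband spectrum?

2

fs/2 = 20 Hz.
16 Hz ≤ fs/2 = 20 Hz, passes unchanged.
28 Hz > fs/2 = 20 Hz, folds to fs − 28 Hz = 12 Hz.
172 Hz mod fs = 12 Hz.
12 Hz ≤ fs/2 = 20 Hz, appears at 12 Hz.
Distinct values: {12 Hz, 16 Hz} → 2.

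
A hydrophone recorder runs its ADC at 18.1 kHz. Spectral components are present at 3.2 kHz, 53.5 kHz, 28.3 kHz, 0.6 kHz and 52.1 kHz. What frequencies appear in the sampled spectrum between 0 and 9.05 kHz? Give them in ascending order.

fs/2 = 9.05 kHz.
3.2 kHz ≤ fs/2 = 9.05 kHz, passes unchanged.
53.5 kHz mod fs = 17.3 kHz.
17.3 kHz > fs/2 = 9.05 kHz, folds to fs − 17.3 kHz = 0.8 kHz.
28.3 kHz mod fs = 10.2 kHz.
10.2 kHz > fs/2 = 9.05 kHz, folds to fs − 10.2 kHz = 7.9 kHz.
0.6 kHz ≤ fs/2 = 9.05 kHz, passes unchanged.
52.1 kHz mod fs = 15.9 kHz.
15.9 kHz > fs/2 = 9.05 kHz, folds to fs − 15.9 kHz = 2.2 kHz.
Distinct values: {0.6 kHz, 0.8 kHz, 2.2 kHz, 3.2 kHz, 7.9 kHz}.

0.6 kHz, 0.8 kHz, 2.2 kHz, 3.2 kHz, 7.9 kHz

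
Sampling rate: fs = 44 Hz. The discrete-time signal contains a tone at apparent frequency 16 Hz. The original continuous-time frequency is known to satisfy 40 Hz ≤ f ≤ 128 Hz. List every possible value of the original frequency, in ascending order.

Frequencies that alias to 16 Hz are k·fs ± 16 Hz for integer k ≥ 0.
k=0: 16 Hz.
k=1: 28 Hz, 60 Hz.
k=2: 72 Hz, 104 Hz.
k=3: 116 Hz, 148 Hz.
k=4: 160 Hz, 192 Hz.
Within [40 Hz, 128 Hz]: 60 Hz, 72 Hz, 104 Hz, 116 Hz.

60 Hz, 72 Hz, 104 Hz, 116 Hz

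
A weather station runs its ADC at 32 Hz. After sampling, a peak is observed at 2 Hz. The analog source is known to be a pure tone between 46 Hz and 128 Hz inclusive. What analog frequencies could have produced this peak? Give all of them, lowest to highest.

62 Hz, 66 Hz, 94 Hz, 98 Hz, 126 Hz

Frequencies that alias to 2 Hz are k·fs ± 2 Hz for integer k ≥ 0.
k=0: 2 Hz.
k=1: 30 Hz, 34 Hz.
k=2: 62 Hz, 66 Hz.
k=3: 94 Hz, 98 Hz.
k=4: 126 Hz, 130 Hz.
k=5: 158 Hz, 162 Hz.
Within [46 Hz, 128 Hz]: 62 Hz, 66 Hz, 94 Hz, 98 Hz, 126 Hz.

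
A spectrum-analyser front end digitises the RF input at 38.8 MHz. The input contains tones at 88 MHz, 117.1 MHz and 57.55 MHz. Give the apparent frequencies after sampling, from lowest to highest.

0.7 MHz, 10.4 MHz, 18.75 MHz

fs/2 = 19.4 MHz.
88 MHz mod fs = 10.4 MHz.
10.4 MHz ≤ fs/2 = 19.4 MHz, appears at 10.4 MHz.
117.1 MHz mod fs = 0.7 MHz.
0.7 MHz ≤ fs/2 = 19.4 MHz, appears at 0.7 MHz.
57.55 MHz mod fs = 18.75 MHz.
18.75 MHz ≤ fs/2 = 19.4 MHz, appears at 18.75 MHz.
Distinct values: {0.7 MHz, 10.4 MHz, 18.75 MHz}.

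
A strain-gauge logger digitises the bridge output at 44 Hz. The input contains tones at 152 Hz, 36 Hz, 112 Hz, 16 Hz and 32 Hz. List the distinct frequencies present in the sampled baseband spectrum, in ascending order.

8 Hz, 12 Hz, 16 Hz, 20 Hz

fs/2 = 22 Hz.
152 Hz mod fs = 20 Hz.
20 Hz ≤ fs/2 = 22 Hz, appears at 20 Hz.
36 Hz > fs/2 = 22 Hz, folds to fs − 36 Hz = 8 Hz.
112 Hz mod fs = 24 Hz.
24 Hz > fs/2 = 22 Hz, folds to fs − 24 Hz = 20 Hz.
16 Hz ≤ fs/2 = 22 Hz, passes unchanged.
32 Hz > fs/2 = 22 Hz, folds to fs − 32 Hz = 12 Hz.
Distinct values: {8 Hz, 12 Hz, 16 Hz, 20 Hz}.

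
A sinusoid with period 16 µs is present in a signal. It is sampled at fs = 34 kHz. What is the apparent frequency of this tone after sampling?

T = 16 µs → f = 1/T = 62.5 kHz.
62.5 kHz mod fs = 28.5 kHz.
28.5 kHz > fs/2 = 17 kHz, folds to fs − 28.5 kHz = 5.5 kHz.

5.5 kHz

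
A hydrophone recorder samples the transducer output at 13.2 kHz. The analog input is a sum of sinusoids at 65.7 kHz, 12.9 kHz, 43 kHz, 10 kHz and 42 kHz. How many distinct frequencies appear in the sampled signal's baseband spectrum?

fs/2 = 6.6 kHz.
65.7 kHz mod fs = 12.9 kHz.
12.9 kHz > fs/2 = 6.6 kHz, folds to fs − 12.9 kHz = 0.3 kHz.
12.9 kHz > fs/2 = 6.6 kHz, folds to fs − 12.9 kHz = 0.3 kHz.
43 kHz mod fs = 3.4 kHz.
3.4 kHz ≤ fs/2 = 6.6 kHz, appears at 3.4 kHz.
10 kHz > fs/2 = 6.6 kHz, folds to fs − 10 kHz = 3.2 kHz.
42 kHz mod fs = 2.4 kHz.
2.4 kHz ≤ fs/2 = 6.6 kHz, appears at 2.4 kHz.
Distinct values: {0.3 kHz, 2.4 kHz, 3.2 kHz, 3.4 kHz} → 4.

4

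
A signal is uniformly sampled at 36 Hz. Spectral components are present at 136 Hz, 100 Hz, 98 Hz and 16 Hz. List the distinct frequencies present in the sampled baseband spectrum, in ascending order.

fs/2 = 18 Hz.
136 Hz mod fs = 28 Hz.
28 Hz > fs/2 = 18 Hz, folds to fs − 28 Hz = 8 Hz.
100 Hz mod fs = 28 Hz.
28 Hz > fs/2 = 18 Hz, folds to fs − 28 Hz = 8 Hz.
98 Hz mod fs = 26 Hz.
26 Hz > fs/2 = 18 Hz, folds to fs − 26 Hz = 10 Hz.
16 Hz ≤ fs/2 = 18 Hz, passes unchanged.
Distinct values: {8 Hz, 10 Hz, 16 Hz}.

8 Hz, 10 Hz, 16 Hz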